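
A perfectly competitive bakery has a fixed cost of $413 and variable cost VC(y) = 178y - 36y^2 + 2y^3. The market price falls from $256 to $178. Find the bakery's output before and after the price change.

AVC = 178 - 36y + 2y^2, minimized at y = 9 where min AVC = $16. MC = 178 - 72y + 6y^2.
With P = $256 above the shutdown price, P = MC gives y = 13.
At P = $178 ≥ min AVC, set P = MC: y = 12. The firm stays open but cuts output.

Output falls from 13 to 12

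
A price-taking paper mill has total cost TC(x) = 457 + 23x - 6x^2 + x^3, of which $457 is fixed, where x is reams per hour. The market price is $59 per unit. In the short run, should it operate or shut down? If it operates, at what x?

Strip out fixed cost: VC = 23x - 6x^2 + x^3. Then AVC = 23 - 6x + x^2 and MC = 23 - 12x + 3x^2.
AVC is minimized where dAVC/dx = -6 + 2x = 0, at x = 3; min AVC = 23 - 6·3 + 3^2 = $14.
Since P = $59 ≥ min AVC = $14, price covers variable cost and the firm should produce.
Set P = MC: 59 = 23 - 12x + 3x^2 → -36 - 12x + 3x^2 = 0. The roots are x = -2 and x = 6; the profit-maximizing output is on the rising part of MC, so x* = 6.
Check: AVC at x = 6 is $23 ≤ P, so revenue covers variable cost.
Profit = P·x − TC = 59·6 − 595 = -$241, a loss, but smaller than the $457 fixed cost the firm would lose by shutting down.

Produce at x = 6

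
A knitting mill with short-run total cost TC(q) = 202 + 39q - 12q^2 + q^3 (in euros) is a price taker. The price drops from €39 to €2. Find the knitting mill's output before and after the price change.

Output falls from 8 to 0 (the firm shuts down)

AVC = 39 - 12q + q^2, minimized at q = 6 where min AVC = €3. MC = 39 - 24q + 3q^2.
With P = €39 above the shutdown price, P = MC gives q = 8.
At P = €2 < min AVC = €3, price no longer covers variable cost at any output, so the firm shuts down: q = 0.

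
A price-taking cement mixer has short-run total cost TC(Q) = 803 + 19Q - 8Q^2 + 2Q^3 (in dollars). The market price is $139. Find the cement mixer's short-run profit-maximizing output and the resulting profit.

AVC = 19 - 8Q + 2Q^2; min AVC = $11 at Q = 2. Since P = $139 ≥ min AVC, the firm produces.
With MC = 19 - 16Q + 6Q^2, P = MC on the upward-sloping part at Q* = 6.
TR = 139·6 = 834. TC = 803 + 258 = 1061. Profit = 834 − 1061 = -$227.
That loss of $227 beats the $803 the firm would lose by shutting down; producing recovers $576 of fixed cost.

Profit = -$227 at Q = 6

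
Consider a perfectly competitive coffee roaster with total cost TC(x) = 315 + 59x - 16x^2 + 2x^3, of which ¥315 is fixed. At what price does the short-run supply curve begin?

¥27 per unit

The firm shuts down when price falls below the minimum of average variable cost. AVC = VC/x = 59 - 16x + 2x^2.
At the minimum of AVC, MC = AVC. MC = 59 - 32x + 6x^2; setting MC = AVC gives 4x^2 - 16x = 0, so x = 4. min AVC = 27.
The firm shuts down for any P below ¥27.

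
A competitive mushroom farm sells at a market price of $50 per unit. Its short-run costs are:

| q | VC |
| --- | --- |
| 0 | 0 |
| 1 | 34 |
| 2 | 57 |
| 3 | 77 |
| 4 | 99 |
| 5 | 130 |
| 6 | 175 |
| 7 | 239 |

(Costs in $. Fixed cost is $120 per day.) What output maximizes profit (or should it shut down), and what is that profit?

q = 6; profit = $5

Profit at each row (π = 50q − TC): q=0: -120; q=1: -104; q=2: -77; q=3: -47; q=4: -19; q=5: 0; q=6: 5; q=7: -9.
Profit is maximized at q = 6. AVC there is 175/6 = $29.17 ≤ P, so producing beats shutting down (which would give -$120).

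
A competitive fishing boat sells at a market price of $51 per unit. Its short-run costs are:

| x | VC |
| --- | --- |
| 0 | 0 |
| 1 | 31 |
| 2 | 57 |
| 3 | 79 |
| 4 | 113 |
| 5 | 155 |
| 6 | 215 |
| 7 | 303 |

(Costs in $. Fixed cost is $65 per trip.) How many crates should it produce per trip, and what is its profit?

x = 5; profit = $35

Compute π = P·x − TC at each output: x=0: -65; x=1: -45; x=2: -20; x=3: 9; x=4: 26; x=5: 35; x=6: 26; x=7: -11.
Profit is maximized at x = 5. AVC there is 155/5 = $31 ≤ P, so producing beats shutting down (which would give -$65).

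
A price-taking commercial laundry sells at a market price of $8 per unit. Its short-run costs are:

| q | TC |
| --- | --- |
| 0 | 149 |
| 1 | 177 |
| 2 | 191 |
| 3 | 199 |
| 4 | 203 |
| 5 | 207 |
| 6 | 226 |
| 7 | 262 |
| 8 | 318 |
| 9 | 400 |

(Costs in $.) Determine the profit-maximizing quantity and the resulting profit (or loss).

q = 0 (shut down); profit = -$149

Profit at each row (π = 8q − TC): q=0: -149; q=1: -169; q=2: -175; q=3: -175; q=4: -171; q=5: -167; q=6: -178; q=7: -206; q=8: -254; q=9: -328.
Profit is highest at q = 0. Equivalently, the lowest AVC in the table is 58/5 ≈ $11.60 at q = 5, and P = $8 falls below it — price never covers variable cost, so the firm shuts down and loses only its fixed cost.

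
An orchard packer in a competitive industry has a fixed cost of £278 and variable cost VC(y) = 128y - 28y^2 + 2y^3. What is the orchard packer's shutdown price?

Short-run supply begins at min AVC. From VC = 128y - 28y^2 + 2y^3, AVC = 128 - 28y + 2y^2.
dAVC/dy = -28 + 4y = 0 gives y = 7. min AVC = 128 - 28·7 + 2·7^2 = 30.
For P < £30 the firm produces nothing.

£30 per unit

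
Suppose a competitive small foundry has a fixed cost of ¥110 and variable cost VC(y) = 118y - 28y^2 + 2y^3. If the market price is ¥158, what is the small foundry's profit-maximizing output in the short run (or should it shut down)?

Strip out fixed cost: VC = 118y - 28y^2 + 2y^3. Then AVC = 118 - 28y + 2y^2 and MC = 118 - 56y + 6y^2.
AVC is minimized where dAVC/dy = -28 + 4y = 0, at y = 7; min AVC = 118 - 28·7 + 2·7^2 = ¥20.
Because ¥158 ≥ ¥20, revenue can cover variable cost; the firm operates.
Solving P = MC: -40 - 56y + 6y^2 = 0 ⇒ y = -2/3 or 10. On the upward-sloping branch, y* = 10.
Check: AVC at y = 10 is ¥38 ≤ P, so revenue covers variable cost.
Profit = P·y − TC = 158·10 − 490 = ¥1090.

Produce at y = 10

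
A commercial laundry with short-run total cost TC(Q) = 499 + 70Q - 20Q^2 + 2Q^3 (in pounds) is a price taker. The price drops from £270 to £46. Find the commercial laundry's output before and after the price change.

AVC = 70 - 20Q + 2Q^2, minimized at Q = 5 where min AVC = £20. MC = 70 - 40Q + 6Q^2.
With P = £270 above the shutdown price, P = MC gives Q = 10.
At P = £46 ≥ min AVC, set P = MC: Q = 6. The firm stays open but cuts output.

Output falls from 10 to 6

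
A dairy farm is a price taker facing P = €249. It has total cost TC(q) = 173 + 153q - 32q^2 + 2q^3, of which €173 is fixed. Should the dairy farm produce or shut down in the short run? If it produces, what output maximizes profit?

From TC, MC = TC'(q) = 153 - 64q + 6q^2 and AVC = VC/q = 153 - 32q + 2q^2.
AVC is minimized where dAVC/dq = -32 + 4q = 0, at q = 8; min AVC = 153 - 32·8 + 2·8^2 = €25.
P = €249 exceeds min AVC = €25, so the firm stays open.
Solving P = MC: -96 - 64q + 6q^2 = 0 ⇒ q = -4/3 or 12. On the upward-sloping branch, q* = 12.
Check: AVC at q = 12 is €57 ≤ P, so revenue covers variable cost.
Profit = P·q − TC = 249·12 − 857 = €2131.

Produce at q = 12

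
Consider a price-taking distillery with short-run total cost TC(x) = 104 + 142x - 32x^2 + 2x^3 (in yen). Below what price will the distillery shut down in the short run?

The shutdown price is the minimum of AVC. VC = 142x - 32x^2 + 2x^3, so AVC = 142 - 32x + 2x^2.
dAVC/dx = -32 + 4x = 0 gives x = 8. min AVC = 142 - 32·8 + 2·8^2 = 14.
For P < ¥14 the firm produces nothing.

¥14 per unit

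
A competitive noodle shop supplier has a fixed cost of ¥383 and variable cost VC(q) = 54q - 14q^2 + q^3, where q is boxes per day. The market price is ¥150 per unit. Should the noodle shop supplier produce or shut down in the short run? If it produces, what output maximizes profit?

Variable cost is VC = 54q - 14q^2 + q^3, so AVC = VC/q = 54 - 14q + q^2 and MC = dTC/dq = 54 - 28q + 3q^2.
AVC is minimized where dAVC/dq = -14 + 2q = 0, at q = 7; min AVC = 54 - 14·7 + 7^2 = ¥5.
Since P = ¥150 ≥ min AVC = ¥5, price covers variable cost and the firm should produce.
Solving P = MC: -96 - 28q + 3q^2 = 0 ⇒ q = -8/3 or 12. On the upward-sloping branch, q* = 12.
Check: AVC at q = 12 is ¥30 ≤ P, so revenue covers variable cost.
Profit = P·q − TC = 150·12 − 743 = ¥1057.

Produce at q = 12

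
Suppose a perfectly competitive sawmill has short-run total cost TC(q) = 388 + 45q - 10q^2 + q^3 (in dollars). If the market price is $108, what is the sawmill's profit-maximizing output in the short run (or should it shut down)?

Strip out fixed cost: VC = 45q - 10q^2 + q^3. Then AVC = 45 - 10q + q^2 and MC = 45 - 20q + 3q^2.
AVC is minimized where dAVC/dq = -10 + 2q = 0, at q = 5; min AVC = 45 - 10·5 + 5^2 = $20.
Because $108 ≥ $20, revenue can cover variable cost; the firm operates.
Solving P = MC: -63 - 20q + 3q^2 = 0 ⇒ q = -7/3 or 9. On the upward-sloping branch, q* = 9.
Check: AVC at q = 9 is $36 ≤ P, so revenue covers variable cost.
Profit = P·q − TC = 108·9 − 712 = $260.

Produce at q = 9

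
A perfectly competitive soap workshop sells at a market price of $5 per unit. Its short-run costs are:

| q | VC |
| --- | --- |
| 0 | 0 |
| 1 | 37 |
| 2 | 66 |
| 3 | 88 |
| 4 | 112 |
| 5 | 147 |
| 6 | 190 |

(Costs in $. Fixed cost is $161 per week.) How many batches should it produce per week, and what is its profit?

q = 0 (shut down); profit = -$161

Compute π = P·q − TC at each output: q=0: -161; q=1: -193; q=2: -217; q=3: -234; q=4: -253; q=5: -283; q=6: -321.
Profit is highest at q = 0. Equivalently, the lowest AVC in the table is 112/4 ≈ $28 at q = 4, and P = $5 falls below it — price never covers variable cost, so the firm shuts down and loses only its fixed cost.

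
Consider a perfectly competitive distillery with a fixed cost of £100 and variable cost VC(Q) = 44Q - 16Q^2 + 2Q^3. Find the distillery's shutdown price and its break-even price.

AVC = 44 - 16Q + 2Q^2; minimized at Q = 4, giving min AVC = £12. That is the shutdown price.
ATC = 100/Q + 44 - 16Q + 2Q^2. Setting dATC/dQ = −100/Q^2 − 16 + 4Q = 0 gives Q = 5 (since 4·5^3 − 16·5^2 = 100).
min ATC = 100/5 + 44 − 16·5 + 2·5^2 = £34. That is the break-even price.
Between these two prices the firm operates at a loss; above £34 it earns a profit.

Shutdown price = £12; break-even price = £34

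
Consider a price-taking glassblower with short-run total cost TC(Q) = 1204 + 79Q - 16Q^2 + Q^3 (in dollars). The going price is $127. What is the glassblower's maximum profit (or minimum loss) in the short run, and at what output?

Profit = -$52 at Q = 12

AVC = 79 - 16Q + Q^2; min AVC = $15 at Q = 8. Since P = $127 ≥ min AVC, the firm produces.
With MC = 79 - 32Q + 3Q^2, P = MC on the upward-sloping part at Q* = 12.
TR = 127·12 = 1524. TC = 1204 + 372 = 1576. Profit = 1524 − 1576 = -$52.
By producing, the firm covers all variable cost plus $1152 of fixed cost; shutting down would lose the full $1204.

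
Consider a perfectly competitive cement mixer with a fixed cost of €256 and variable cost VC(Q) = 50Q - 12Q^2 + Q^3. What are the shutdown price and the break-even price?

Shutdown price = €14; break-even price = €50

AVC = 50 - 12Q + Q^2; minimized at Q = 6, giving min AVC = €14. That is the shutdown price.
ATC = 256/Q + 50 - 12Q + Q^2. Setting dATC/dQ = −256/Q^2 − 12 + 2Q = 0 gives Q = 8 (since 2·8^3 − 12·8^2 = 256).
min ATC = 256/8 + 50 − 12·8 + 8^2 = €50. That is the break-even price.
For €14 ≤ P < €50 the firm produces at a loss; below €14 it shuts down.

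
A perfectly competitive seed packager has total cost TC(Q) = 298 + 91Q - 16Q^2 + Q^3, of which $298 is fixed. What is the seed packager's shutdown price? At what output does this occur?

$27 per unit, at Q = 8

Short-run supply begins at min AVC. From VC = 91Q - 16Q^2 + Q^3, AVC = 91 - 16Q + Q^2.
dAVC/dQ = -16 + 2Q = 0 gives Q = 8. min AVC = 91 - 16·8 + 8^2 = 27.
The firm shuts down for any P below $27.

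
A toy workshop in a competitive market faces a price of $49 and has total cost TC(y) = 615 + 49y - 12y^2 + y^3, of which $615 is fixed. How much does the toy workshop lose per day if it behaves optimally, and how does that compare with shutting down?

AVC = 49 - 12y + y^2 has its minimum $13 at y = 6; price $49 clears that bar, so the firm operates.
MC = 49 - 24y + 3y^2. Setting P = MC and taking the root on the rising branch gives y* = 8.
TR = 49·8 = 392. TC = 615 + 136 = 751. Profit = 392 − 751 = -$359.
Shutting down would mean losing the fixed cost of $615, so operating at a loss of $359 is better by $256.

Profit = -$359 at y = 8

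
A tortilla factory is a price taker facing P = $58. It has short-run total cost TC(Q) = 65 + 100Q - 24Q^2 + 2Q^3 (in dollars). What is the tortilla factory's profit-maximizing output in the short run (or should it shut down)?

From TC, MC = TC'(Q) = 100 - 48Q + 6Q^2 and AVC = VC/Q = 100 - 24Q + 2Q^2.
AVC is minimized where dAVC/dQ = -24 + 4Q = 0, at Q = 6; min AVC = 100 - 24·6 + 2·6^2 = $28.
Because $58 ≥ $28, revenue can cover variable cost; the firm operates.
Solving P = MC: 42 - 48Q + 6Q^2 = 0 ⇒ Q = 1 or 7. On the upward-sloping branch, Q* = 7.
Check: AVC at Q = 7 is $30 ≤ P, so revenue covers variable cost.
Profit = P·Q − TC = 58·7 − 275 = $131.

Produce at Q = 7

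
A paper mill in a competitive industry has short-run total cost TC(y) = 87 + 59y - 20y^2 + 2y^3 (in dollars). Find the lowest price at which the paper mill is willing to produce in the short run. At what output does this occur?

$9 per unit, at y = 5

The shutdown price is the minimum of AVC. VC = 59y - 20y^2 + 2y^3, so AVC = 59 - 20y + 2y^2.
dAVC/dy = -20 + 4y = 0 gives y = 5. min AVC = 59 - 20·5 + 2·5^2 = 9.
So the shutdown price is $9.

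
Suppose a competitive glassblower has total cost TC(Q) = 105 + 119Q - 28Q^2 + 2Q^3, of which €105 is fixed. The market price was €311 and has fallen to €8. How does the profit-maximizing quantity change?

Output falls from 12 to 0 (the firm shuts down)

AVC = 119 - 28Q + 2Q^2, minimized at Q = 7 where min AVC = €21. MC = 119 - 56Q + 6Q^2.
At P = €311 ≥ min AVC, set P = MC on the rising branch: Q = 12.
At P = €8 < min AVC = €21, price no longer covers variable cost at any output, so the firm shuts down: Q = 0.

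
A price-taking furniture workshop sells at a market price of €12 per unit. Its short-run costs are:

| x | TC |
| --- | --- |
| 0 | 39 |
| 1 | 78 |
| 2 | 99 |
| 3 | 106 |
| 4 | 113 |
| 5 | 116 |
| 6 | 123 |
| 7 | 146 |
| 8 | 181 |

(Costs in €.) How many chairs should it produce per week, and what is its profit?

x = 0 (shut down); profit = -€39

Compute π = P·x − TC at each output: x=0: -39; x=1: -66; x=2: -75; x=3: -70; x=4: -65; x=5: -56; x=6: -51; x=7: -62; x=8: -85.
Profit is highest at x = 0. Equivalently, the lowest AVC in the table is 84/6 ≈ €14 at x = 6, and P = €12 falls below it — price never covers variable cost, so the firm shuts down and loses only its fixed cost.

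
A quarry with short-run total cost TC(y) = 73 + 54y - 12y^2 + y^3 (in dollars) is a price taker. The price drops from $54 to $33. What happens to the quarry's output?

Output falls from 8 to 7

MC = 54 - 24y + 3y^2; the shutdown threshold is min AVC = $18 (at y = 6).
At P = $54 ≥ min AVC, set P = MC on the rising branch: y = 8.
At P = $33 ≥ min AVC, set P = MC: y = 7. The firm stays open but cuts output.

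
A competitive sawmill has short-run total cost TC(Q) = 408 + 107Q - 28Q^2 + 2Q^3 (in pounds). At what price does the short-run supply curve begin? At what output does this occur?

£9 per unit, at Q = 7

The firm shuts down when price falls below the minimum of average variable cost. AVC = VC/Q = 107 - 28Q + 2Q^2.
At the minimum of AVC, MC = AVC. MC = 107 - 56Q + 6Q^2; setting MC = AVC gives 4Q^2 - 28Q = 0, so Q = 7. min AVC = 9.
The firm shuts down for any P below £9.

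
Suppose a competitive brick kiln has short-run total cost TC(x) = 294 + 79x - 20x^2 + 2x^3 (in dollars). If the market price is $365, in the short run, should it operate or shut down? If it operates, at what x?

Strip out fixed cost: VC = 79x - 20x^2 + 2x^3. Then AVC = 79 - 20x + 2x^2 and MC = 79 - 40x + 6x^2.
The AVC parabola has its vertex at x = 20/4 = 5, where AVC = 79 - 20·5 + 2·5^2 = $29.
P = $365 exceeds min AVC = $29, so the firm stays open.
P = MC gives -286 - 40x + 6x^2 = 0, with roots -13/3 and 11. Take the larger (rising MC): x* = 11.
Check: AVC at x = 11 is $101 ≤ P, so revenue covers variable cost.
Profit = P·x − TC = 365·11 − 1405 = $2610.

Produce at x = 11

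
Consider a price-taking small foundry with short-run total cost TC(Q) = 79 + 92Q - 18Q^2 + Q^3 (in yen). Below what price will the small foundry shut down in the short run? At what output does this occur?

¥11 per unit, at Q = 9

Short-run supply begins at min AVC. From VC = 92Q - 18Q^2 + Q^3, AVC = 92 - 18Q + Q^2.
dAVC/dQ = -18 + 2Q = 0 gives Q = 9. min AVC = 92 - 18·9 + 9^2 = 11.
So the shutdown price is ¥11.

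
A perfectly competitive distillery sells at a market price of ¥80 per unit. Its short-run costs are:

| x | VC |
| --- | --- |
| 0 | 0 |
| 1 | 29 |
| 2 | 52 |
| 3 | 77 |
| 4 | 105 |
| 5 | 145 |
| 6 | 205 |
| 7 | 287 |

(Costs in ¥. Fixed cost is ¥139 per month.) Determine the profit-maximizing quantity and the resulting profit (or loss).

Profit at each row (π = 80x − TC): x=0: -139; x=1: -88; x=2: -31; x=3: 24; x=4: 76; x=5: 116; x=6: 136; x=7: 134.
Profit is maximized at x = 6. AVC there is 205/6 = ¥34.17 ≤ P, so producing beats shutting down (which would give -¥139).

x = 6; profit = ¥136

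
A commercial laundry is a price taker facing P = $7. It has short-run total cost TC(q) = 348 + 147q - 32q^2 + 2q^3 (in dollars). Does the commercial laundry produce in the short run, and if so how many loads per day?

Shut down

From TC, MC = TC'(q) = 147 - 64q + 6q^2 and AVC = VC/q = 147 - 32q + 2q^2.
The AVC parabola has its vertex at q = 32/4 = 8, where AVC = 147 - 32·8 + 2·8^2 = $19.
P = $7 lies below min AVC = $19; no output level covers variable cost.
Shutting down limits the loss to fixed cost, $348.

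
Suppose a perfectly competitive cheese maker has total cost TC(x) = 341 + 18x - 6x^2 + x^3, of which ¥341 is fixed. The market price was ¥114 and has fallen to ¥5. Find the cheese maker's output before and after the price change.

Output falls from 8 to 0 (the firm shuts down)

MC = 18 - 12x + 3x^2; the shutdown threshold is min AVC = ¥9 (at x = 3).
With P = ¥114 above the shutdown price, P = MC gives x = 8.
At P = ¥5 < min AVC = ¥9, price no longer covers variable cost at any output, so the firm shuts down: x = 0.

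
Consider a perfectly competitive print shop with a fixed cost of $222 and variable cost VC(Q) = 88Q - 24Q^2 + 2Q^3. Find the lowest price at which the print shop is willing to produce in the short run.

Short-run supply begins at min AVC. From VC = 88Q - 24Q^2 + 2Q^3, AVC = 88 - 24Q + 2Q^2.
dAVC/dQ = -24 + 4Q = 0 gives Q = 6. min AVC = 88 - 24·6 + 2·6^2 = 16.
For P < $16 the firm produces nothing.

$16 per unit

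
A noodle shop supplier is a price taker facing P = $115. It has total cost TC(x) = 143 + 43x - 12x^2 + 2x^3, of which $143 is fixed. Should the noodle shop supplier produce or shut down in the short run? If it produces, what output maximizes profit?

Produce at x = 6

From TC, MC = TC'(x) = 43 - 24x + 6x^2 and AVC = VC/x = 43 - 12x + 2x^2.
The AVC parabola has its vertex at x = 12/4 = 3, where AVC = 43 - 12·3 + 2·3^2 = $25.
Since P = $115 ≥ min AVC = $25, price covers variable cost and the firm should produce.
Set P = MC: 115 = 43 - 24x + 6x^2 → -72 - 24x + 6x^2 = 0. The roots are x = -2 and x = 6; the profit-maximizing output is on the rising part of MC, so x* = 6.
Check: AVC at x = 6 is $43 ≤ P, so revenue covers variable cost.
Profit = P·x − TC = 115·6 − 401 = $289.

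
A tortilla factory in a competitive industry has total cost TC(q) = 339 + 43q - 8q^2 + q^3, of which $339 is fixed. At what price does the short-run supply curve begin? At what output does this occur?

$27 per unit, at q = 4

Short-run supply begins at min AVC. From VC = 43q - 8q^2 + q^3, AVC = 43 - 8q + q^2.
At the minimum of AVC, MC = AVC. MC = 43 - 16q + 3q^2; setting MC = AVC gives 2q^2 - 8q = 0, so q = 4. min AVC = 27.
So the shutdown price is $27.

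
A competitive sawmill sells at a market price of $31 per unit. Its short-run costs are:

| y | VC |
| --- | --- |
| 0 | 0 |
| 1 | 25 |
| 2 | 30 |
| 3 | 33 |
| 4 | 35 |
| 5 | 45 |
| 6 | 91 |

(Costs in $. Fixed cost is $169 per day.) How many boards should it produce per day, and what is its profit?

y = 5; profit = -$59

Tabulate TR − TC: y=0: -169; y=1: -163; y=2: -137; y=3: -109; y=4: -80; y=5: -59; y=6: -74.
Profit is maximized at y = 5. AVC there is 45/5 = $9 ≤ P, so producing beats shutting down (which would give -$169).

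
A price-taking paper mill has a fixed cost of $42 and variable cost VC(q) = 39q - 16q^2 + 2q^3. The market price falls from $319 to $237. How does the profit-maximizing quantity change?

AVC = 39 - 16q + 2q^2, minimized at q = 4 where min AVC = $7. MC = 39 - 32q + 6q^2.
With P = $319 above the shutdown price, P = MC gives q = 10.
At P = $237 ≥ min AVC, set P = MC: q = 9. The firm stays open but cuts output.

Output falls from 10 to 9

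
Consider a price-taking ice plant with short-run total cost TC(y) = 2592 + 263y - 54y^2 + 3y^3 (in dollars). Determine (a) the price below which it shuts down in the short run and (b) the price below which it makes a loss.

AVC = 263 - 54y + 3y^2; minimized at y = 9, giving min AVC = $20. That is the shutdown price.
ATC = 2592/y + 263 - 54y + 3y^2. Setting dATC/dy = −2592/y^2 − 54 + 6y = 0 gives y = 12 (since 6·12^3 − 54·12^2 = 2592).
min ATC = 2592/12 + 263 − 54·12 + 3·12^2 = $263. That is the break-even price.
Between these two prices the firm operates at a loss; above $263 it earns a profit.

Shutdown price = $20; break-even price = $263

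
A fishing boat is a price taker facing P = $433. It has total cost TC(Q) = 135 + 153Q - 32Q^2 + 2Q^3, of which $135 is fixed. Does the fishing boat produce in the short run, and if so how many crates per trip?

Produce at Q = 14

From TC, MC = TC'(Q) = 153 - 64Q + 6Q^2 and AVC = VC/Q = 153 - 32Q + 2Q^2.
The AVC parabola has its vertex at Q = 32/4 = 8, where AVC = 153 - 32·8 + 2·8^2 = $25.
P = $433 exceeds min AVC = $25, so the firm stays open.
P = MC gives -280 - 64Q + 6Q^2 = 0, with roots -10/3 and 14. Take the larger (rising MC): Q* = 14.
Check: AVC at Q = 14 is $97 ≤ P, so revenue covers variable cost.
Profit = P·Q − TC = 433·14 − 1493 = $4569.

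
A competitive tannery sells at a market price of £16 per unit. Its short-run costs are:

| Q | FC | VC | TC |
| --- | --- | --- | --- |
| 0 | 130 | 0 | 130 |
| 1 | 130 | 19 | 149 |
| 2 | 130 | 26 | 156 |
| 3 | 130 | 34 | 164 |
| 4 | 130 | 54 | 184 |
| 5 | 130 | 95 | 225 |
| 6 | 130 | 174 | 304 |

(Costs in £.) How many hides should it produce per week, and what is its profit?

Q = 3; profit = -£116

Profit at each row (π = 16Q − TC): Q=0: -130; Q=1: -133; Q=2: -124; Q=3: -116; Q=4: -120; Q=5: -145; Q=6: -208.
Profit is maximized at Q = 3. AVC there is 34/3 = £11.33 ≤ P, so producing beats shutting down (which would give -£130).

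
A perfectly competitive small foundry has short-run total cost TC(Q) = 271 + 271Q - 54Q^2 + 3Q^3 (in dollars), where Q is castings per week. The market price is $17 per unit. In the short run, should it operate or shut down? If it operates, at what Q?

Shut down

Variable cost is VC = 271Q - 54Q^2 + 3Q^3, so AVC = VC/Q = 271 - 54Q + 3Q^2 and MC = dTC/dQ = 271 - 108Q + 9Q^2.
AVC hits its minimum where MC = AVC, at Q = 9, giving min AVC = 271 - 54·9 + 3·9^2 = $28.
Since P = $17 < min AVC = $28, price fails to cover variable cost at any output.
Shutting down limits the loss to fixed cost, $271.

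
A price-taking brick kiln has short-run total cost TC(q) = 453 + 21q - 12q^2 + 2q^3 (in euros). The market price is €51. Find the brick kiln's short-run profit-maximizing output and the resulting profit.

Profit = -€253 at q = 5

AVC = 21 - 12q + 2q^2 has its minimum €3 at q = 3; price €51 clears that bar, so the firm operates.
MC = 21 - 24q + 6q^2. Setting P = MC and taking the root on the rising branch gives q* = 5.
TR = 51·5 = 255. TC = 453 + 55 = 508. Profit = 255 − 508 = -€253.
That loss of €253 beats the €453 the firm would lose by shutting down; producing recovers €200 of fixed cost.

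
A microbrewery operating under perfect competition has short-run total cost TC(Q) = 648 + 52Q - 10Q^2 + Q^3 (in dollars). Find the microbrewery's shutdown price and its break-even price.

Shutdown price = $27; break-even price = $115

Shutdown price = min AVC. AVC = 52 - 10Q + Q^2, with vertex at Q = 5 and minimum $27.
ATC = 648/Q + 52 - 10Q + Q^2. Setting dATC/dQ = −648/Q^2 − 10 + 2Q = 0 gives Q = 9 (since 2·9^3 − 10·9^2 = 648).
min ATC = 648/9 + 52 − 10·9 + 9^2 = $115. That is the break-even price.
Between these two prices the firm operates at a loss; above $115 it earns a profit.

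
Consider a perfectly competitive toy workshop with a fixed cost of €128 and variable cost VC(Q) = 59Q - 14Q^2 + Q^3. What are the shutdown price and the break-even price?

Shutdown price = €10; break-even price = €27

Shutdown price = min AVC. AVC = 59 - 14Q + Q^2, with vertex at Q = 7 and minimum €10.
ATC = 128/Q + 59 - 14Q + Q^2. Setting dATC/dQ = −128/Q^2 − 14 + 2Q = 0 gives Q = 8 (since 2·8^3 − 14·8^2 = 128).
min ATC = 128/8 + 59 − 14·8 + 8^2 = €27. That is the break-even price.
For €10 ≤ P < €27 the firm produces at a loss; below €10 it shuts down.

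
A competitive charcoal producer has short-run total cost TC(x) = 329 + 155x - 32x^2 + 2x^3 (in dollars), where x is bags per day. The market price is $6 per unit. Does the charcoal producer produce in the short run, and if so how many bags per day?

Shut down

From TC, MC = TC'(x) = 155 - 64x + 6x^2 and AVC = VC/x = 155 - 32x + 2x^2.
AVC hits its minimum where MC = AVC, at x = 8, giving min AVC = 155 - 32·8 + 2·8^2 = $27.
With P < min AVC ($6 < $27), every unit sold adds to the loss.
Best response: produce nothing and absorb the $329 fixed cost.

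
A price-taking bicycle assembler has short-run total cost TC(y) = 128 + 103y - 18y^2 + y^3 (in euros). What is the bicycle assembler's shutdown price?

The firm shuts down when price falls below the minimum of average variable cost. AVC = VC/y = 103 - 18y + y^2.
dAVC/dy = -18 + 2y = 0 gives y = 9. min AVC = 103 - 18·9 + 9^2 = 22.
For P < €22 the firm produces nothing.

€22 per unit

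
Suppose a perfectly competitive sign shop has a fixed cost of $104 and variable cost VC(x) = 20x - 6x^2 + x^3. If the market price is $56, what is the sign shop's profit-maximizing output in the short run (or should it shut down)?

Produce at x = 6

Strip out fixed cost: VC = 20x - 6x^2 + x^3. Then AVC = 20 - 6x + x^2 and MC = 20 - 12x + 3x^2.
The AVC parabola has its vertex at x = 6/2 = 3, where AVC = 20 - 6·3 + 3^2 = $11.
Because $56 ≥ $11, revenue can cover variable cost; the firm operates.
Solving P = MC: -36 - 12x + 3x^2 = 0 ⇒ x = -2 or 6. On the upward-sloping branch, x* = 6.
Check: AVC at x = 6 is $20 ≤ P, so revenue covers variable cost.
Profit = P·x − TC = 56·6 − 224 = $112.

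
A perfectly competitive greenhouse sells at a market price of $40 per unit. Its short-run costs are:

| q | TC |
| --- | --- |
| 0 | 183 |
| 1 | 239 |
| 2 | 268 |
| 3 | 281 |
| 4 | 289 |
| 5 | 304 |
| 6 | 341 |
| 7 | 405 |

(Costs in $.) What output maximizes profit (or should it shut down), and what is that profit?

q = 6; profit = -$101

Tabulate TR − TC: q=0: -183; q=1: -199; q=2: -188; q=3: -161; q=4: -129; q=5: -104; q=6: -101; q=7: -125.
Profit is maximized at q = 6. AVC there is 158/6 = $26.33 ≤ P, so producing beats shutting down (which would give -$183).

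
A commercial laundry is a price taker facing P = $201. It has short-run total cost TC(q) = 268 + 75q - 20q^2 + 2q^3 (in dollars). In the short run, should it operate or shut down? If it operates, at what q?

Produce at q = 9

Variable cost is VC = 75q - 20q^2 + 2q^3, so AVC = VC/q = 75 - 20q + 2q^2 and MC = dTC/dq = 75 - 40q + 6q^2.
AVC hits its minimum where MC = AVC, at q = 5, giving min AVC = 75 - 20·5 + 2·5^2 = $25.
Since P = $201 ≥ min AVC = $25, price covers variable cost and the firm should produce.
P = MC gives -126 - 40q + 6q^2 = 0, with roots -7/3 and 9. Take the larger (rising MC): q* = 9.
Check: AVC at q = 9 is $57 ≤ P, so revenue covers variable cost.
Profit = P·q − TC = 201·9 − 781 = $1028.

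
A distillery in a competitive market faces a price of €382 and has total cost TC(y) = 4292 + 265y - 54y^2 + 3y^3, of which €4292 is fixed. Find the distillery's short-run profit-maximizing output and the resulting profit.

Profit = -€236 at y = 13

AVC = 265 - 54y + 3y^2 has its minimum €22 at y = 9; price €382 clears that bar, so the firm operates.
With MC = 265 - 108y + 9y^2, P = MC on the upward-sloping part at y* = 13.
TR = 382·13 = 4966. TC = 4292 + 910 = 5202. Profit = 4966 − 5202 = -€236.
That loss of €236 beats the €4292 the firm would lose by shutting down; producing recovers €4056 of fixed cost.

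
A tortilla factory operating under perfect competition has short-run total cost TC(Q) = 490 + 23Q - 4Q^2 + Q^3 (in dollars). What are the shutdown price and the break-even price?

Shutdown price = $19; break-even price = $114

Shutdown price = min AVC. AVC = 23 - 4Q + Q^2, with vertex at Q = 2 and minimum $19.
ATC = 490/Q + 23 - 4Q + Q^2. Setting dATC/dQ = −490/Q^2 − 4 + 2Q = 0 gives Q = 7 (since 2·7^3 − 4·7^2 = 490).
min ATC = 490/7 + 23 − 4·7 + 7^2 = $114. That is the break-even price.
Between these two prices the firm operates at a loss; above $114 it earns a profit.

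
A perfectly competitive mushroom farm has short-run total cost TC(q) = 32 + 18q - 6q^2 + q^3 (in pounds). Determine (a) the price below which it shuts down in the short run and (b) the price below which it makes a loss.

AVC = 18 - 6q + q^2; minimized at q = 3, giving min AVC = £9. That is the shutdown price.
ATC = 32/q + 18 - 6q + q^2. Setting dATC/dq = −32/q^2 − 6 + 2q = 0 gives q = 4 (since 2·4^3 − 6·4^2 = 32).
min ATC = 32/4 + 18 − 6·4 + 4^2 = £18. That is the break-even price.
Between these two prices the firm operates at a loss; above £18 it earns a profit.

Shutdown price = £9; break-even price = £18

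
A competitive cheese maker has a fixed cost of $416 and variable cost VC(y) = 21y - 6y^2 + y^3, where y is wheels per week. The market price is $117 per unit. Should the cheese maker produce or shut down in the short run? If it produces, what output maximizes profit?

Strip out fixed cost: VC = 21y - 6y^2 + y^3. Then AVC = 21 - 6y + y^2 and MC = 21 - 12y + 3y^2.
AVC is minimized where dAVC/dy = -6 + 2y = 0, at y = 3; min AVC = 21 - 6·3 + 3^2 = $12.
P = $117 exceeds min AVC = $12, so the firm stays open.
P = MC gives -96 - 12y + 3y^2 = 0, with roots -4 and 8. Take the larger (rising MC): y* = 8.
Check: AVC at y = 8 is $37 ≤ P, so revenue covers variable cost.
Profit = P·y − TC = 117·8 − 712 = $224.

Produce at y = 8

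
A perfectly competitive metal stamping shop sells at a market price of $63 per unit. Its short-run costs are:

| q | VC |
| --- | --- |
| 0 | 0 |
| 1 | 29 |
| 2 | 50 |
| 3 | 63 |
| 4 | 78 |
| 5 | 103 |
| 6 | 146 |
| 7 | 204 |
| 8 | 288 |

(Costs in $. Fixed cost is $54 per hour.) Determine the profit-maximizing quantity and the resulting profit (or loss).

Profit at each row (π = 63q − TC): q=0: -54; q=1: -20; q=2: 22; q=3: 72; q=4: 120; q=5: 158; q=6: 178; q=7: 183; q=8: 162.
Profit is maximized at q = 7. AVC there is 204/7 = $29.14 ≤ P, so producing beats shutting down (which would give -$54).

q = 7; profit = $183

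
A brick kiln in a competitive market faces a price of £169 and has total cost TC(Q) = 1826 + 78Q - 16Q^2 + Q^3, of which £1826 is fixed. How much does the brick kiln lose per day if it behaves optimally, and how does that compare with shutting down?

AVC = 78 - 16Q + Q^2; min AVC = £14 at Q = 8. Since P = £169 ≥ min AVC, the firm produces.
MC = 78 - 32Q + 3Q^2. Setting P = MC and taking the root on the rising branch gives Q* = 13.
TR = 169·13 = 2197. TC = 1826 + 507 = 2333. Profit = 2197 − 2333 = -£136.
That loss of £136 beats the £1826 the firm would lose by shutting down; producing recovers £1690 of fixed cost.

Profit = -£136 at Q = 13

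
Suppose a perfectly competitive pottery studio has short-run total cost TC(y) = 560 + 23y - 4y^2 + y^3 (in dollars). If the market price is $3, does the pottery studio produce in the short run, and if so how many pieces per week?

Variable cost is VC = 23y - 4y^2 + y^3, so AVC = VC/y = 23 - 4y + y^2 and MC = dTC/dy = 23 - 8y + 3y^2.
AVC hits its minimum where MC = AVC, at y = 2, giving min AVC = 23 - 4·2 + 2^2 = $19.
P = $3 lies below min AVC = $19; no output level covers variable cost.
Shutting down limits the loss to fixed cost, $560.

Shut down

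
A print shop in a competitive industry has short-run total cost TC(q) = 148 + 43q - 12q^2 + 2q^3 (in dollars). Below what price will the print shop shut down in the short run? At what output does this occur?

The shutdown price is the minimum of AVC. VC = 43q - 12q^2 + 2q^3, so AVC = 43 - 12q + 2q^2.
At the minimum of AVC, MC = AVC. MC = 43 - 24q + 6q^2; setting MC = AVC gives 4q^2 - 12q = 0, so q = 3. min AVC = 25.
So the shutdown price is $25.

$25 per unit, at q = 3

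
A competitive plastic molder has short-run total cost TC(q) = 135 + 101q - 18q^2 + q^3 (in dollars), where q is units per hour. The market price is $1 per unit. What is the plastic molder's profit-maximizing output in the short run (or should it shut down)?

Variable cost is VC = 101q - 18q^2 + q^3, so AVC = VC/q = 101 - 18q + q^2 and MC = dTC/dq = 101 - 36q + 3q^2.
AVC hits its minimum where MC = AVC, at q = 9, giving min AVC = 101 - 18·9 + 9^2 = $20.
P = $1 lies below min AVC = $20; no output level covers variable cost.
The firm minimizes its loss by shutting down and losing only its fixed cost of $135.

Shut down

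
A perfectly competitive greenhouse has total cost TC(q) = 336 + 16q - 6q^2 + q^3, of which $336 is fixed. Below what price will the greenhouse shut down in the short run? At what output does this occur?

$7 per unit, at q = 3

The firm shuts down when price falls below the minimum of average variable cost. AVC = VC/q = 16 - 6q + q^2.
dAVC/dq = -6 + 2q = 0 gives q = 3. min AVC = 16 - 6·3 + 3^2 = 7.
So the shutdown price is $7.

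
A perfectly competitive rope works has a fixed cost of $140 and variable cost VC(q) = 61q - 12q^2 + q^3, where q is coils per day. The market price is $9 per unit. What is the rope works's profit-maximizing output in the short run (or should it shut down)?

From TC, MC = TC'(q) = 61 - 24q + 3q^2 and AVC = VC/q = 61 - 12q + q^2.
AVC hits its minimum where MC = AVC, at q = 6, giving min AVC = 61 - 12·6 + 6^2 = $25.
P = $9 lies below min AVC = $25; no output level covers variable cost.
Shutting down limits the loss to fixed cost, $140.

Shut down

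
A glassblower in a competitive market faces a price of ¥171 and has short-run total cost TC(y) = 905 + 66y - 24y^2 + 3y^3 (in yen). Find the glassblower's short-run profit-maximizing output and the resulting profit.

Profit = -¥23 at y = 7

AVC = 66 - 24y + 3y^2 has its minimum ¥18 at y = 4; price ¥171 clears that bar, so the firm operates.
With MC = 66 - 48y + 9y^2, P = MC on the upward-sloping part at y* = 7.
TR = 171·7 = 1197. TC = 905 + 315 = 1220. Profit = 1197 − 1220 = -¥23.
Shutting down would mean losing the fixed cost of ¥905, so operating at a loss of ¥23 is better by ¥882.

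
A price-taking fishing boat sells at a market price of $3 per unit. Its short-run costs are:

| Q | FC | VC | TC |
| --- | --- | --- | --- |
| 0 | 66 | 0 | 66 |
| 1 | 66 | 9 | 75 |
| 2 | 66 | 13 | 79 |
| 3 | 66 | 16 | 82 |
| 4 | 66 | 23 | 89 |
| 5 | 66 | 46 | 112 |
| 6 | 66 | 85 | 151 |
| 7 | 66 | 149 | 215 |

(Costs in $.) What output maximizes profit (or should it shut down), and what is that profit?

Compute π = P·Q − TC at each output: Q=0: -66; Q=1: -72; Q=2: -73; Q=3: -73; Q=4: -77; Q=5: -97; Q=6: -133; Q=7: -194.
Profit is highest at Q = 0. Equivalently, the lowest AVC in the table is 16/3 ≈ $5.33 at Q = 3, and P = $3 falls below it — price never covers variable cost, so the firm shuts down and loses only its fixed cost.

Q = 0 (shut down); profit = -$66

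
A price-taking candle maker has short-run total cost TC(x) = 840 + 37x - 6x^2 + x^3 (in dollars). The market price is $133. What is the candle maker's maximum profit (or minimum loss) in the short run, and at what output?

Profit = -$200 at x = 8

AVC = 37 - 6x + x^2; min AVC = $28 at x = 3. Since P = $133 ≥ min AVC, the firm produces.
MC = 37 - 12x + 3x^2. Setting P = MC and taking the root on the rising branch gives x* = 8.
TR = 133·8 = 1064. TC = 840 + 424 = 1264. Profit = 1064 − 1264 = -$200.
That loss of $200 beats the $840 the firm would lose by shutting down; producing recovers $640 of fixed cost.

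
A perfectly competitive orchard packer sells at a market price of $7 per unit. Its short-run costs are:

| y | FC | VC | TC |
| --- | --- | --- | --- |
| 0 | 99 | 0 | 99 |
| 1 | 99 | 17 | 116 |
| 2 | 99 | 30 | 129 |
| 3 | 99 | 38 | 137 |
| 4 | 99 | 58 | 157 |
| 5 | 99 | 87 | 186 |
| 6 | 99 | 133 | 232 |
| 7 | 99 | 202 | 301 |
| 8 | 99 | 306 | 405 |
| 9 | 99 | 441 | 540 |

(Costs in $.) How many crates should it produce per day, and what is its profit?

y = 0 (shut down); profit = -$99

Compute π = P·y − TC at each output: y=0: -99; y=1: -109; y=2: -115; y=3: -116; y=4: -129; y=5: -151; y=6: -190; y=7: -252; y=8: -349; y=9: -477.
Profit is highest at y = 0. Equivalently, the lowest AVC in the table is 38/3 ≈ $12.67 at y = 3, and P = $7 falls below it — price never covers variable cost, so the firm shuts down and loses only its fixed cost.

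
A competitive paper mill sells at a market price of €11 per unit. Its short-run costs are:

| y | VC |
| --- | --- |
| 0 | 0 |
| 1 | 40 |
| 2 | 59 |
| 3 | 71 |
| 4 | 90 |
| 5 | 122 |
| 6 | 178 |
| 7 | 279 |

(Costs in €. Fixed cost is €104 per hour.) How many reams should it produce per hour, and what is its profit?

y = 0 (shut down); profit = -€104

Tabulate TR − TC: y=0: -104; y=1: -133; y=2: -141; y=3: -142; y=4: -150; y=5: -171; y=6: -216; y=7: -306.
Profit is highest at y = 0. Equivalently, the lowest AVC in the table is 90/4 ≈ €22.50 at y = 4, and P = €11 falls below it — price never covers variable cost, so the firm shuts down and loses only its fixed cost.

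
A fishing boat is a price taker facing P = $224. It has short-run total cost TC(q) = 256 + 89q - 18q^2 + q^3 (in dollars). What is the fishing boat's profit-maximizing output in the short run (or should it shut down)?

Produce at q = 15

Strip out fixed cost: VC = 89q - 18q^2 + q^3. Then AVC = 89 - 18q + q^2 and MC = 89 - 36q + 3q^2.
AVC is minimized where dAVC/dq = -18 + 2q = 0, at q = 9; min AVC = 89 - 18·9 + 9^2 = $8.
Because $224 ≥ $8, revenue can cover variable cost; the firm operates.
Set P = MC: 224 = 89 - 36q + 3q^2 → -135 - 36q + 3q^2 = 0. The roots are q = -3 and q = 15; the profit-maximizing output is on the rising part of MC, so q* = 15.
Check: AVC at q = 15 is $44 ≤ P, so revenue covers variable cost.
Profit = P·q − TC = 224·15 − 916 = $2444.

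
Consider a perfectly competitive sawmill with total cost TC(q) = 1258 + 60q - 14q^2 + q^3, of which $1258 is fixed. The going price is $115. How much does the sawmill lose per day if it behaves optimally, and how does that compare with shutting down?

AVC = 60 - 14q + q^2 has its minimum $11 at q = 7; price $115 clears that bar, so the firm operates.
MC = 60 - 28q + 3q^2. Setting P = MC and taking the root on the rising branch gives q* = 11.
TR = 115·11 = 1265. TC = 1258 + 297 = 1555. Profit = 1265 − 1555 = -$290.
By producing, the firm covers all variable cost plus $968 of fixed cost; shutting down would lose the full $1258.

Profit = -$290 at q = 11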